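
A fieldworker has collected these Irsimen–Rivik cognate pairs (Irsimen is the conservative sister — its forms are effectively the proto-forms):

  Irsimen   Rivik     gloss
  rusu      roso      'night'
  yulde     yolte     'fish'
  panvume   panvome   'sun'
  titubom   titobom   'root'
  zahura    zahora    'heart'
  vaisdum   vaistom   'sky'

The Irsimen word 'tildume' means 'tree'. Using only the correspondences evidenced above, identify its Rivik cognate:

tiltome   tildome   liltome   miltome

vaisdum ~ vaistom — Irsimen d corresponds to Rivik t after a consonant, before a back vowel.
panvume ~ panvome, vaisdum ~ vaistom — Irsimen u corresponds to Rivik o after a consonant, before a nasal.
Applying these to Irsimen 'tildume':
  tildume → tiltume   (d→t after a consonant, before a back vowel)
  tiltume → tiltome   (u→o after a consonant, before a nasal)
So the Rivik cognate is 'tiltome'.

tiltome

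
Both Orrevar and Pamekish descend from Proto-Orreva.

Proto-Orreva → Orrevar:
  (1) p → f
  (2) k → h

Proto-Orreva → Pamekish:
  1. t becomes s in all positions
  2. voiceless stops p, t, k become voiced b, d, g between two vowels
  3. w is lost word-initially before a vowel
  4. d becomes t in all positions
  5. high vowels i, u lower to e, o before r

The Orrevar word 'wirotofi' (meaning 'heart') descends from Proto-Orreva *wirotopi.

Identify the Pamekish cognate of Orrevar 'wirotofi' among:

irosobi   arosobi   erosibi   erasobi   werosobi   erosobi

Pamekish: *wirotopi > wirosopi > wirosobi > irosobi > erosobi  (by unconditioned shift, intervocalic voicing, glide loss, pre-rhotic lowering)
Only 'erosobi' matches the regular Pamekish development of *wirotopi.

erosobi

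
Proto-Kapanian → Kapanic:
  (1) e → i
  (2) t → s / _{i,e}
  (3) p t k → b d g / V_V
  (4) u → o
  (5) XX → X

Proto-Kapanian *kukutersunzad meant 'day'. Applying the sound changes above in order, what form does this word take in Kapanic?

kogosirsonzad

Kapanic: *kukutersunzad
  kukutersunzad → kukutirsunzad   [vowel merger]
  kukutirsunzad → kukusirsunzad   [palatalisation]
  kukusirsunzad → kugusirsunzad   [intervocalic voicing]
  kugusirsunzad → kogosirsonzad   [vowel merger]
  kogosirsonzad (rule 5 does not apply)
  giving Kapanic kogosirsonzad.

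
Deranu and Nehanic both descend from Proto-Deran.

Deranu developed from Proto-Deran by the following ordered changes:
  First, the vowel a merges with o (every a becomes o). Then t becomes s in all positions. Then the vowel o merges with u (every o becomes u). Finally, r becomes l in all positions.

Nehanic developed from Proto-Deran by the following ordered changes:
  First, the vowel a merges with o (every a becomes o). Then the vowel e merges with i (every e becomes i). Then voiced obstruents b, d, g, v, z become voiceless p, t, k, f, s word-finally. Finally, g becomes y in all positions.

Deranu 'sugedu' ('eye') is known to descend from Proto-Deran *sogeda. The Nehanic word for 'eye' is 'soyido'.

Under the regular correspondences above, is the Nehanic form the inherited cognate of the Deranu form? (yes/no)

Derive the expected Nehanic reflex of *sogeda:
Nehanic: start from *sogeda.
  rule 1 (vowel merger): sogeda → sogedo
  rule 2 (vowel merger): sogedo → sogido
  rule 3: no change — sogido
  rule 4 (unconditioned shift): sogido → soyido
  ⇒ Nehanic soyido
Nehanic 'soyido' matches the regular reflex exactly, so the pair is cognate.

yes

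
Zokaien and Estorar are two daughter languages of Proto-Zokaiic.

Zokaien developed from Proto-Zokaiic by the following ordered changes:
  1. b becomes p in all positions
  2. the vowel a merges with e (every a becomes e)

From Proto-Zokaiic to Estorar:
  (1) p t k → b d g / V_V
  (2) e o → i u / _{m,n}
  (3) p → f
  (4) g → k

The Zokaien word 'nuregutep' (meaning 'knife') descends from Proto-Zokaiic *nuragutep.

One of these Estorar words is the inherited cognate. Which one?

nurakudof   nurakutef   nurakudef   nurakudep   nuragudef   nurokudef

nurakudef

Estorar: *nuragutep > nuragudep > nuragudef > nurakudef  (by intervocalic voicing, unconditioned shift, unconditioned shift)
Only 'nurakudef' matches the regular Estorar development of *nuragutep.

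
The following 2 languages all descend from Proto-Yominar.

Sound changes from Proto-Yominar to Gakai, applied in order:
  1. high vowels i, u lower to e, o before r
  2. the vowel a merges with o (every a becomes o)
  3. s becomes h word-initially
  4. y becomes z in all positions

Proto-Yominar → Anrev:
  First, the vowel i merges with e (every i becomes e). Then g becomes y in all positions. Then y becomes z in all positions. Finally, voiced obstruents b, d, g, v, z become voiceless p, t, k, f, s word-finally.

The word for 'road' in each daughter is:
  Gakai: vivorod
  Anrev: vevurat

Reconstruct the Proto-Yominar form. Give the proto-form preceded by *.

*vivurad

Position 6: Gakai has o, Anrev has a. Anrev preserves a here (none of its changes turn any other segment into a), so the proto-segment is *a.
Position 2: Gakai has i, Anrev has e. Gakai preserves i here (none of its changes turn any other segment into i), so the proto-segment is *i.
This points to *vivurad. Verify forward in each daughter:
Gakai: *vivurad
  vivurad → vivorad   [pre-rhotic lowering]
  vivorad → vivorod   [vowel merger]
  vivorod (rule 3 does not apply)
  vivorod (rule 4 does not apply)
  giving Gakai vivorod.
Anrev: *vivurad > vevurad > vevurat  (by vowel merger, final devoicing)
Only *vivurad yields all of Gakai vivorod, Anrev vevurat.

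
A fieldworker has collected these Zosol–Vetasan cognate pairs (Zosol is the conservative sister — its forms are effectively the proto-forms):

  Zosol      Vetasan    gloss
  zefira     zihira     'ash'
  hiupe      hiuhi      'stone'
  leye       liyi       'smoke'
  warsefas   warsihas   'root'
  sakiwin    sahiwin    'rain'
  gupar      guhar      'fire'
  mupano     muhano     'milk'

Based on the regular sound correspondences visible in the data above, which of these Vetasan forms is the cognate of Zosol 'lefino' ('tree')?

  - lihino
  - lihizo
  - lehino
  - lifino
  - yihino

zefira ~ zihira, warsefas ~ warsihas — Zosol e corresponds to Vetasan i after a consonant, before a labial obstruent.
zefira ~ zihira — Zosol f corresponds to Vetasan h between vowels (before a front vowel).
Applying these to Zosol 'lefino':
  lefino → lifino   (e→i after a consonant, before a labial obstruent)
  lifino → lihino   (f→h between vowels (before a front vowel))
So the Vetasan cognate is 'lihino'.

lihino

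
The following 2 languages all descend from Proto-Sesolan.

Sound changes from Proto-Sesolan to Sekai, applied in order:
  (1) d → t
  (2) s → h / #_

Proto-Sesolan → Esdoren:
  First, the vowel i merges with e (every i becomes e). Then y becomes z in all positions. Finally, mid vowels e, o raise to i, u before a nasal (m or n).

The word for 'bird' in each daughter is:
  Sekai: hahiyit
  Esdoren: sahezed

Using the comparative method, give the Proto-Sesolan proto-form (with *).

*sahiyid

Position 4: Sekai has i, Esdoren has e. Sekai preserves i here (none of its changes turn any other segment into i), so the proto-segment is *i.
Position 5: Sekai has y, Esdoren has z. Sekai preserves y here (none of its changes turn any other segment into y), so the proto-segment is *y.
Position 6: Sekai has i, Esdoren has e. Sekai preserves i here (none of its changes turn any other segment into i), so the proto-segment is *i.
Verify the candidate proto-form against each daughter:
Sekai: *sahiyid > sahiyit > hahiyit  (by unconditioned shift, debuccalisation)
Esdoren: start from *sahiyid.
  rule 1 (vowel merger): sahiyid → saheyed
  rule 2 (unconditioned shift): saheyed → sahezed
  rule 3: no change — sahezed
  ⇒ Esdoren sahezed
Only *sahiyid yields all of Sekai hahiyit, Esdoren sahezed.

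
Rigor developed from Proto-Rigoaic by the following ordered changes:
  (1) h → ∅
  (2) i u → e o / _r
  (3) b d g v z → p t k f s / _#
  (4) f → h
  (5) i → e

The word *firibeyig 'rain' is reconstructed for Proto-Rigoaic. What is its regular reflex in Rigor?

herebeyek

Rigor: start from *firibeyig.
  rule 1: no change — firibeyig
  rule 2 (pre-rhotic lowering): firibeyig → feribeyig
  rule 3 (final devoicing): feribeyig → feribeyik
  rule 4 (unconditioned shift): feribeyik → heribeyik
  rule 5 (vowel merger): heribeyik → herebeyek
  ⇒ Rigor herebeyek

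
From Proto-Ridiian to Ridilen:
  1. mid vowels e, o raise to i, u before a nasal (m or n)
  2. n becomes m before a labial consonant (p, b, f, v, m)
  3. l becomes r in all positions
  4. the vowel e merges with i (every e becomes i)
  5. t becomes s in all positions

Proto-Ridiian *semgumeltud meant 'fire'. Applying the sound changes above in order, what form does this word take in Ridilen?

Ridilen: *semgumeltud > simgumeltud > simgumertud > simgumirtud > simgumirsud  (by pre-nasal raising, unconditioned shift, vowel merger, unconditioned shift)

simgumirsud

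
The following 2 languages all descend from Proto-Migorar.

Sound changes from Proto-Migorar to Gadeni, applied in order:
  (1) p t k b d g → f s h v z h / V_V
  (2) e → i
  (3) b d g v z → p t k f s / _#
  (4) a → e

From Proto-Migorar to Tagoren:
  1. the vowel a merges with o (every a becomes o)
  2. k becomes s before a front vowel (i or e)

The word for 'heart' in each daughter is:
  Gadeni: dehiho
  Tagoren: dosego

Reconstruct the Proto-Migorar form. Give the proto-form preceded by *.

Position 2: Gadeni has e, Tagoren has o. In Gadeni, e can only continue *a, so the proto-segment is *a.
Position 4: Gadeni has i, Tagoren has e. Tagoren preserves e here (none of its changes turn any other segment into e), so the proto-segment is *e.
Position 3: Gadeni has h, Tagoren has s. Taking the neighbouring segments as reconstructed: Gadeni h could go back to *k or *g or *h; Tagoren s could go back to *k or *s — the one source consistent with every daughter is *k.
Verify the candidate proto-form against each daughter:
Gadeni: *dakego > daheho > dahiho > dehiho  (by intervocalic lenition, vowel merger, vowel merger)
Tagoren: *dakego > dokego > dosego  (by vowel merger, palatalisation)
*dakego is the unique common source.

*dakego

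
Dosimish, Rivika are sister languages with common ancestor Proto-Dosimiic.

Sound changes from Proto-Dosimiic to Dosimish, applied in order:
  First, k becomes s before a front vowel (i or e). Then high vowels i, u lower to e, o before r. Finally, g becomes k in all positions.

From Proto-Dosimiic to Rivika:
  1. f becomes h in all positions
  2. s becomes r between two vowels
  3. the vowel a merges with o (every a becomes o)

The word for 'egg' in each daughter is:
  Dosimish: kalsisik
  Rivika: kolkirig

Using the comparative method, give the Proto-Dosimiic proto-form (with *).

Position 8: Dosimish has k, Rivika has g. Rivika preserves g here (none of its changes turn any other segment into g), so the proto-segment is *g.
Position 4: Dosimish has s, Rivika has k. Rivika preserves k here (none of its changes turn any other segment into k), so the proto-segment is *k.
Position 6: Dosimish has s, Rivika has r. Taking the neighbouring segments as reconstructed: Dosimish s could go back to *k or *s; Rivika r could go back to *s or *r — the one source consistent with every daughter is *s.
Continuing position by position gives *kalkisig; check it forward:
Dosimish: start from *kalkisig.
  rule 1 (palatalisation): kalkisig → kalsisig
  rule 2: no change — kalsisig
  rule 3 (unconditioned shift): kalsisig → kalsisik
  ⇒ Dosimish kalsisik
Rivika: start from *kalkisig.
  rule 1: no change — kalkisig
  rule 2 (rhotacism): kalkisig → kalkirig
  rule 3 (vowel merger): kalkirig → kolkirig
  ⇒ Rivika kolkirig
*kalkisig is the unique common source.

*kalkisig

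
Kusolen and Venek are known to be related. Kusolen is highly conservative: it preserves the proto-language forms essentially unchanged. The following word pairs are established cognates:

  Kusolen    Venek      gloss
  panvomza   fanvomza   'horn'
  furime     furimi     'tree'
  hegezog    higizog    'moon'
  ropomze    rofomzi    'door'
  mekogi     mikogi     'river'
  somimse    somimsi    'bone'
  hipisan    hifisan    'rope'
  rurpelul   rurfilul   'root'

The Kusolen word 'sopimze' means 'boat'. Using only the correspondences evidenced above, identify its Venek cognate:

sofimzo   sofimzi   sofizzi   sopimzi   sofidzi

hipisan ~ hifisan — Kusolen p corresponds to Venek f between vowels (before a front vowel).
furime ~ furimi, ropomze ~ rofomzi — Kusolen e corresponds to Venek i word-finally.
Applying these to Kusolen 'sopimze':
  sopimze → sofimze   (p→f between vowels (before a front vowel))
  sofimze → sofimzi   (e→i word-finally)
So the Venek cognate is 'sofimzi'.

sofimzi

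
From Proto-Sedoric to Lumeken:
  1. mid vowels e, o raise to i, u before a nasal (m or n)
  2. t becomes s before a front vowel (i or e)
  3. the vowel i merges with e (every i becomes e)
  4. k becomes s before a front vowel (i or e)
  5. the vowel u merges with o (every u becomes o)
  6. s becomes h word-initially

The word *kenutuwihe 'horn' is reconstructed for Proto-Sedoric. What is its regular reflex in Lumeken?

henotowehe

Lumeken: *kenutuwihe > kinutuwihe > kenutuwehe > senutuwehe > senotowehe > henotowehe  (by pre-nasal raising, vowel merger, palatalisation, vowel merger, debuccalisation)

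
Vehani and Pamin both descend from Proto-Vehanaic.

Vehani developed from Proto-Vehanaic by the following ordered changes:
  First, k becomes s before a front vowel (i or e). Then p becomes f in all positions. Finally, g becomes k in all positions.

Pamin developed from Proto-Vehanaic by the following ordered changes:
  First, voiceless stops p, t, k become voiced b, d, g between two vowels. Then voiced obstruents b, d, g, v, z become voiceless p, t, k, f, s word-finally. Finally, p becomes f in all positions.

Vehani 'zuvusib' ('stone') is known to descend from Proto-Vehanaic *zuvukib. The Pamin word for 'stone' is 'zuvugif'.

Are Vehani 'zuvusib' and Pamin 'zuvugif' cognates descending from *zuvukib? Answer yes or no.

yes

Derive the expected Pamin reflex of *zuvukib:
Pamin: start from *zuvukib.
  rule 1 (intervocalic voicing): zuvukib → zuvugib
  rule 2 (final devoicing): zuvugib → zuvugip
  rule 3 (unconditioned shift): zuvugip → zuvugif
  ⇒ Pamin zuvugif
Pamin 'zuvugif' matches the regular reflex exactly, so the pair is cognate.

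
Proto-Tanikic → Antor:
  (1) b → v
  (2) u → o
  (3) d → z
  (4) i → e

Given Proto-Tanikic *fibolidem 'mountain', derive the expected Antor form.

Antor: *fibolidem > fivolidem > fivolizem > fevolezem  (by unconditioned shift, unconditioned shift, vowel merger)

fevolezem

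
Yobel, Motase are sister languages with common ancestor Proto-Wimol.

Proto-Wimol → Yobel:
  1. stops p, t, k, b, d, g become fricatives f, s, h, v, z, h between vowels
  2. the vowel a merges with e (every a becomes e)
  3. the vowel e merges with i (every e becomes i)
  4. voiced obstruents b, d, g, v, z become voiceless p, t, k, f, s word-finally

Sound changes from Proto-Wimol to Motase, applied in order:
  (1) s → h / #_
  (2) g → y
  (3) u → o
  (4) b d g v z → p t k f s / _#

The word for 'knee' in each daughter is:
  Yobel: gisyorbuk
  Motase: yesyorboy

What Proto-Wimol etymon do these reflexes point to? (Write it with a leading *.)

*gesyorbug

Position 2: Yobel has i, Motase has e. Motase preserves e here (none of its changes turn any other segment into e), so the proto-segment is *e.
Position 9: Yobel has k, Motase has y. Taking the neighbouring segments as reconstructed: Yobel k could go back to *k or *g; Motase y could go back to *g or *y — the one source consistent with every daughter is *g.
This points to *gesyorbug. Verify forward in each daughter:
Yobel: *gesyorbug > gisyorbug > gisyorbuk  (by vowel merger, final devoicing)
Motase: *gesyorbug > yesyorbuy > yesyorboy  (by unconditioned shift, vowel merger)
No other proto-form is consistent with every reflex, so the reconstruction is *gesyorbug.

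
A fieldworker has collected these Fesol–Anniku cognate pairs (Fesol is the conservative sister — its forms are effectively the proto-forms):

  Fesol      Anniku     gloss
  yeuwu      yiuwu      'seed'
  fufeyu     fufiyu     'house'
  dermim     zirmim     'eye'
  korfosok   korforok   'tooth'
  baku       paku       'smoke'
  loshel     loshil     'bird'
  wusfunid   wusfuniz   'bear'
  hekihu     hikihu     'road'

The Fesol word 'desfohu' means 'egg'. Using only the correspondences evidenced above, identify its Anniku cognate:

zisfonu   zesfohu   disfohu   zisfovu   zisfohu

dermim ~ zirmim — Fesol d corresponds to Anniku z word-initially before a front vowel.
fufeyu ~ fufiyu, loshel ~ loshil — Fesol e corresponds to Anniku i after a consonant, before a consonant other than r, m, n, p, b, f, v.
Applying these to Fesol 'desfohu':
  desfohu → zesfohu   (d→z word-initially before a front vowel)
  zesfohu → zisfohu   (e→i after a consonant, before a consonant other than r, m, n, p, b, f, v)
So the Anniku cognate is 'zisfohu'.

zisfohu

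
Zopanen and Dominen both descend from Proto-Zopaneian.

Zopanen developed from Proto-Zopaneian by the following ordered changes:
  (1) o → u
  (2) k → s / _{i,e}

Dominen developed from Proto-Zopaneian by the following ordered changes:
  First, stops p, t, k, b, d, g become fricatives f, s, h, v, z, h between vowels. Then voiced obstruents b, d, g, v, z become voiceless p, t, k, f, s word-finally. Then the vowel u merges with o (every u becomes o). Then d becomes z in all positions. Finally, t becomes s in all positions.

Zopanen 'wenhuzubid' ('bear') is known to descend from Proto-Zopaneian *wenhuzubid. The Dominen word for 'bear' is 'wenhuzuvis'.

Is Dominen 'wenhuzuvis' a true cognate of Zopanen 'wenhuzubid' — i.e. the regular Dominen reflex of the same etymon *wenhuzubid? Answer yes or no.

no

Derive the expected Dominen reflex of *wenhuzubid:
Dominen: *wenhuzubid
  wenhuzubid → wenhuzuvid   [intervocalic lenition]
  wenhuzuvid → wenhuzuvit   [final devoicing]
  wenhuzuvit → wenhozovit   [vowel merger]
  wenhozovit (rule 4 does not apply)
  wenhozovit → wenhozovis   [unconditioned shift]
  giving Dominen wenhozovis.
The regular Dominen reflex would be 'wenhozovis', but the attested form is 'wenhuzuvis'. The correspondence is irregular, so they are not cognates (the Dominen form has a different source).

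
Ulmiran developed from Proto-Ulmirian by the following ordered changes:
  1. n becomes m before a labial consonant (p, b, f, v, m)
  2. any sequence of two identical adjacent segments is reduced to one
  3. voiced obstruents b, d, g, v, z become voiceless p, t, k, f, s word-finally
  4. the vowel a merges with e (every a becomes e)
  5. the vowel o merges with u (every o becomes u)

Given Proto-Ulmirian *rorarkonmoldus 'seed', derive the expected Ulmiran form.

rurerkumuldus

Ulmiran: *rorarkonmoldus > rorarkommoldus > rorarkomoldus > rorerkomoldus > rurerkumuldus  (by nasal place assimilation, degemination, vowel merger, vowel merger)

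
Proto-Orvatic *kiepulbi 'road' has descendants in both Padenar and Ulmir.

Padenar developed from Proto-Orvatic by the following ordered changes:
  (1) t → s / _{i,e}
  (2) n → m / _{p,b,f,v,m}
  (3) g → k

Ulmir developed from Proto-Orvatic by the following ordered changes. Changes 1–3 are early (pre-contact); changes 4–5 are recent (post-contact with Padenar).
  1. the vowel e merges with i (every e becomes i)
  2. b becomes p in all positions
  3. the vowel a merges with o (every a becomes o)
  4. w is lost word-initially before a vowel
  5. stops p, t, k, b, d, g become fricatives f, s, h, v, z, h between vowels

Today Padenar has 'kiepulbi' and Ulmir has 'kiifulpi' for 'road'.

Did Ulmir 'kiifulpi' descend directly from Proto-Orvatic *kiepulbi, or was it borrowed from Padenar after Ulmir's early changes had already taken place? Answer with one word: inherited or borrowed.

inherited

If inherited, *kiepulbi would pass through all of Ulmir's changes:
Ulmir: *kiepulbi
  kiepulbi → kiipulbi   [vowel merger]
  kiipulbi → kiipulpi   [unconditioned shift]
  kiipulpi (rule 3 does not apply)
  kiipulpi (rule 4 does not apply)
  kiipulpi → kiifulpi   [intervocalic lenition]
  giving Ulmir kiifulpi.
If borrowed from Padenar 'kiepulbi' after the early changes, it would undergo only the recent ones:
  rule 4 (glide loss): no change (kiepulbi)
  rule 5 (intervocalic lenition): kiepulbi → kiefulbi
  ⇒ as a loan: kiefulbi
Ulmir 'kiifulpi' matches the inherited outcome exactly, so it is an inherited cognate, not a loan.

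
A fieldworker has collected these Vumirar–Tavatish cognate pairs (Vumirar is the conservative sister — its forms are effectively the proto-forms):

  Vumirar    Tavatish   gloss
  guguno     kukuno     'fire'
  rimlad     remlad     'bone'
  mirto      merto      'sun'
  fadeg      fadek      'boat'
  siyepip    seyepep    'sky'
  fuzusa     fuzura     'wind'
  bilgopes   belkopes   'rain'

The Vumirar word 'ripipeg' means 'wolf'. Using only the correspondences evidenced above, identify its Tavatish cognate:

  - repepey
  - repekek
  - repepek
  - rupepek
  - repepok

repepek

siyepip ~ seyepep — Vumirar i corresponds to Tavatish e after a consonant, before a labial obstruent.
fadeg ~ fadek — Vumirar g corresponds to Tavatish k word-finally.
Applying these to Vumirar 'ripipeg':
  ripipeg → repipeg   (i→e after a consonant, before a labial obstruent)
  repipeg → repepeg   (i→e after a consonant, before a labial obstruent)
  repepeg → repepek   (g→k word-finally)
So the Tavatish cognate is 'repepek'.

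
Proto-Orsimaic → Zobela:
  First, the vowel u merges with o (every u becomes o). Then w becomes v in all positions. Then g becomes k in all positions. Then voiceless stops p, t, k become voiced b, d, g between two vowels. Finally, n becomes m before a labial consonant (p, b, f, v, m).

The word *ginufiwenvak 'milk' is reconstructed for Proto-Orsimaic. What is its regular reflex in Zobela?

kinofivemvak

Zobela: *ginufiwenvak
  ginufiwenvak → ginofiwenvak   [vowel merger]
  ginofiwenvak → ginofivenvak   [unconditioned shift]
  ginofivenvak → kinofivenvak   [unconditioned shift]
  kinofivenvak (rule 4 does not apply)
  kinofivenvak → kinofivemvak   [nasal place assimilation]
  giving Zobela kinofivemvak.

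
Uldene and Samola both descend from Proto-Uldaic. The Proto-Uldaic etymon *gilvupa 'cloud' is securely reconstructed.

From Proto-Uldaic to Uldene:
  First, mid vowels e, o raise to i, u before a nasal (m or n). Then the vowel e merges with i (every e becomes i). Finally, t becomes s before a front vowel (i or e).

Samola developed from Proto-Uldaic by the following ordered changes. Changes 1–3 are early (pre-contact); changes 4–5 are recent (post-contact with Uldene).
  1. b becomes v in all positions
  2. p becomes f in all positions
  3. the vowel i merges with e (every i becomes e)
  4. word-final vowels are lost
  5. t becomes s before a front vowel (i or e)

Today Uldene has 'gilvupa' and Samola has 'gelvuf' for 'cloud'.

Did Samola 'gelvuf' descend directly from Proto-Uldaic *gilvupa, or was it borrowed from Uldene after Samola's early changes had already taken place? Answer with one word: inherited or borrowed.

If inherited, *gilvupa would pass through all of Samola's changes:
Samola: *gilvupa > gilvufa > gelvufa > gelvuf  (by unconditioned shift, vowel merger, apocope)
If borrowed from Uldene 'gilvupa' after the early changes, it would undergo only the recent ones:
  rule 4 (apocope): gilvupa → gilvup
  rule 5 (palatalisation): no change (gilvup)
  ⇒ as a loan: gilvup
Samola 'gelvuf' matches the inherited outcome exactly, so it is an inherited cognate, not a loan.

inherited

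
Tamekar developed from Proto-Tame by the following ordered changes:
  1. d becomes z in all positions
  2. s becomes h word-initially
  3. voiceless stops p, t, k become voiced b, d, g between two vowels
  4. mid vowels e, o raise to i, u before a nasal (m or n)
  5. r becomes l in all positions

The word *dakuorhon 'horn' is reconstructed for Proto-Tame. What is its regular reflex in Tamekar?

zaguolhun

Tamekar: start from *dakuorhon.
  rule 1 (unconditioned shift): dakuorhon → zakuorhon
  rule 2: no change — zakuorhon
  rule 3 (intervocalic voicing): zakuorhon → zaguorhon
  rule 4 (pre-nasal raising): zaguorhon → zaguorhun
  rule 5 (unconditioned shift): zaguorhun → zaguolhun
  ⇒ Tamekar zaguolhun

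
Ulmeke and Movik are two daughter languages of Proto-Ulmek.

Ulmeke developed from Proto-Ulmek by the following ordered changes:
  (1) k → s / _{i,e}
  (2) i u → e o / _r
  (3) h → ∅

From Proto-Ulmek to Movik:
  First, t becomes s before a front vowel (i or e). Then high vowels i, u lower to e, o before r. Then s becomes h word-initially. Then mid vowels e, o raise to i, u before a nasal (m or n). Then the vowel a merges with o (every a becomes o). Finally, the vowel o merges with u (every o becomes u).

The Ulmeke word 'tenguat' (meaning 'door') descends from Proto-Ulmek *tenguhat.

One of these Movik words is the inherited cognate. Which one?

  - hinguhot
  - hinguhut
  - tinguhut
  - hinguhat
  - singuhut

hinguhut

Movik: start from *tenguhat.
  rule 1 (palatalisation): tenguhat → senguhat
  rule 2: no change — senguhat
  rule 3 (debuccalisation): senguhat → henguhat
  rule 4 (pre-nasal raising): henguhat → hinguhat
  rule 5 (vowel merger): hinguhat → hinguhot
  rule 6 (vowel merger): hinguhot → hinguhut
  ⇒ Movik hinguhut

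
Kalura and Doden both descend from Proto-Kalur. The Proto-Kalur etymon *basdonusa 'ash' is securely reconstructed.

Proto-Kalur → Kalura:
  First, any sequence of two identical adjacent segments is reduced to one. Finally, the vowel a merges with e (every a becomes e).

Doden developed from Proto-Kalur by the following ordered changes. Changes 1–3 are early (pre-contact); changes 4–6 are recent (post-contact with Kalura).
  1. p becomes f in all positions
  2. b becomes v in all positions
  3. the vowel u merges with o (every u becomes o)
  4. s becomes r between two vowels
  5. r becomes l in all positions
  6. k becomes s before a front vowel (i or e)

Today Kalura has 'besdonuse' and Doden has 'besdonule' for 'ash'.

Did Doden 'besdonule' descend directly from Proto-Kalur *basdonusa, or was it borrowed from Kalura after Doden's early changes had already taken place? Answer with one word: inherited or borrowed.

borrowed

If inherited, *basdonusa would pass through all of Doden's changes:
Doden: start from *basdonusa.
  rule 1: no change — basdonusa
  rule 2 (unconditioned shift): basdonusa → vasdonusa
  rule 3 (vowel merger): vasdonusa → vasdonosa
  rule 4 (rhotacism): vasdonosa → vasdonora
  rule 5 (unconditioned shift): vasdonora → vasdonola
  rule 6: no change — vasdonola
  ⇒ Doden vasdonola
If borrowed from Kalura 'besdonuse' after the early changes, it would undergo only the recent ones:
  rule 4 (rhotacism): besdonuse → besdonure
  rule 5 (unconditioned shift): besdonure → besdonule
  rule 6 (palatalisation): no change (besdonule)
  ⇒ as a loan: besdonule
Doden 'besdonule' matches the loan outcome 'besdonule', not the inherited 'vasdonola' — it skipped the early Doden changes, so it was borrowed from Kalura.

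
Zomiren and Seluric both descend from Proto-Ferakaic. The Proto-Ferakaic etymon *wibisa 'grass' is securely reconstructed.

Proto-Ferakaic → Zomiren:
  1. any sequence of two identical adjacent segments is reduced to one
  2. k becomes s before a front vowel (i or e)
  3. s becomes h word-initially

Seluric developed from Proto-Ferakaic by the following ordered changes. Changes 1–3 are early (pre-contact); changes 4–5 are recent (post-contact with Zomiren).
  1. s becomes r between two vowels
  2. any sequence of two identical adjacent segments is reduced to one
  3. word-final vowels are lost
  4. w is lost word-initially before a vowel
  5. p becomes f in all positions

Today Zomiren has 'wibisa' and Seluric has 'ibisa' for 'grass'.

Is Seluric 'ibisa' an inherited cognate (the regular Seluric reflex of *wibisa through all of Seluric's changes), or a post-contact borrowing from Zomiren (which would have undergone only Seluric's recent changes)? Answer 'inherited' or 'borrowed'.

If inherited, *wibisa would pass through all of Seluric's changes:
Seluric: *wibisa > wibira > wibir > ibir  (by rhotacism, apocope, glide loss)
If borrowed from Zomiren 'wibisa' after the early changes, it would undergo only the recent ones:
  rule 4 (glide loss): wibisa → ibisa
  rule 5 (unconditioned shift): no change (ibisa)
  ⇒ as a loan: ibisa
Seluric 'ibisa' matches the loan outcome 'ibisa', not the inherited 'ibir' — it skipped the early Seluric changes, so it was borrowed from Zomiren.

borrowed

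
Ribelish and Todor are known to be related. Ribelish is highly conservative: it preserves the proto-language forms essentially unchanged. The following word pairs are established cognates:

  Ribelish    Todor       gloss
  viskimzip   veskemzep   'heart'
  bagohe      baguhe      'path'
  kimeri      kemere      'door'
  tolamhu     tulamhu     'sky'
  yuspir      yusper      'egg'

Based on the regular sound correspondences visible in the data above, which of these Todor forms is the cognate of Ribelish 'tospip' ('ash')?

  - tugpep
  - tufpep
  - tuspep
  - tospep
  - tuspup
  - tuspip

tuspep

bagohe ~ baguhe, tolamhu ~ tulamhu — Ribelish o corresponds to Todor u after a consonant, before a consonant other than r, m, n, p, b, f, v.
viskimzip ~ veskemzep — Ribelish i corresponds to Todor e after a consonant, before a labial obstruent.
Applying these to Ribelish 'tospip':
  tospip → tuspip   (o→u after a consonant, before a consonant other than r, m, n, p, b, f, v)
  tuspip → tuspep   (i→e after a consonant, before a labial obstruent)
So the Todor cognate is 'tuspep'.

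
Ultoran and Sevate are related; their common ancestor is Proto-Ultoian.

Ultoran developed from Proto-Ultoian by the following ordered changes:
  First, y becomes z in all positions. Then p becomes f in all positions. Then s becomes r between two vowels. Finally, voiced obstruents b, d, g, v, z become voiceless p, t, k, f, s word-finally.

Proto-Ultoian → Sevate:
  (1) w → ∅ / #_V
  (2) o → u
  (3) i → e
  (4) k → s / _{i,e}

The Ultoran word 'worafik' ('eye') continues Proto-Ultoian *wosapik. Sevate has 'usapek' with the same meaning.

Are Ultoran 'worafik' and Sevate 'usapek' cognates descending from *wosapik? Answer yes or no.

yes

Derive the expected Sevate reflex of *wosapik:
Sevate: start from *wosapik.
  rule 1 (glide loss): wosapik → osapik
  rule 2 (vowel merger): osapik → usapik
  rule 3 (vowel merger): usapik → usapek
  rule 4: no change — usapek
  ⇒ Sevate usapek
Sevate 'usapek' matches the regular reflex exactly, so the pair is cognate.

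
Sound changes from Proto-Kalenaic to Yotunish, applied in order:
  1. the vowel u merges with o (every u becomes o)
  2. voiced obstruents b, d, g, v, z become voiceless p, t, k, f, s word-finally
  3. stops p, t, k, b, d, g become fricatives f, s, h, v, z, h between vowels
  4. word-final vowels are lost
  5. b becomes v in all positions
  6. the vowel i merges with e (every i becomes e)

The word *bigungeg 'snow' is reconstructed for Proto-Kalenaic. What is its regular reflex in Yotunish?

Yotunish: start from *bigungeg.
  rule 1 (vowel merger): bigungeg → bigongeg
  rule 2 (final devoicing): bigongeg → bigongek
  rule 3 (intervocalic lenition): bigongek → bihongek
  rule 4: no change — bihongek
  rule 5 (unconditioned shift): bihongek → vihongek
  rule 6 (vowel merger): vihongek → vehongek
  ⇒ Yotunish vehongek

vehongek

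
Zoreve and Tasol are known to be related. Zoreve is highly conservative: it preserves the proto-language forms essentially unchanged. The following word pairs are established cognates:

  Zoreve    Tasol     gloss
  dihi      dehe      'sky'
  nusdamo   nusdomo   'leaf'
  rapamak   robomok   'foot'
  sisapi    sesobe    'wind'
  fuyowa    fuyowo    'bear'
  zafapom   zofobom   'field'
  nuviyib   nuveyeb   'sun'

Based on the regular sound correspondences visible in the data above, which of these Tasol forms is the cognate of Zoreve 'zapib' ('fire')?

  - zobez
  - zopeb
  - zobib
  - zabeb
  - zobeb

zobeb

rapamak ~ robomok, sisapi ~ sesobe — Zoreve a corresponds to Tasol o after a consonant, before a labial obstruent.
sisapi ~ sesobe — Zoreve p corresponds to Tasol b between vowels (before a front vowel).
nuviyib ~ nuveyeb — Zoreve i corresponds to Tasol e after a consonant, before a labial obstruent.
Applying these to Zoreve 'zapib':
  zapib → zopib   (a→o after a consonant, before a labial obstruent)
  zopib → zobib   (p→b between vowels (before a front vowel))
  zobib → zobeb   (i→e after a consonant, before a labial obstruent)
So the Tasol cognate is 'zobeb'.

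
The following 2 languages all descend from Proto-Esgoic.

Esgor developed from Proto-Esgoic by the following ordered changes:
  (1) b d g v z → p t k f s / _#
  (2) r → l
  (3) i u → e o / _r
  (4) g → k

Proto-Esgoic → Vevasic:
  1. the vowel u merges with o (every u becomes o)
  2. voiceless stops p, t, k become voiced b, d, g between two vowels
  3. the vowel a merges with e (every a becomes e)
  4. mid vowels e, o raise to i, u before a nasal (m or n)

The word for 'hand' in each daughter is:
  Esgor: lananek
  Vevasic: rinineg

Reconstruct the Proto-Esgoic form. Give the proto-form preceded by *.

Position 7: Esgor has k, Vevasic has g. Taking the neighbouring segments as reconstructed: Esgor k could go back to *k or *g; Vevasic g can only go back to *g — the one source consistent with every daughter is *g.
Position 4: Esgor has a, Vevasic has i. Esgor preserves a here (none of its changes turn any other segment into a), so the proto-segment is *a.
Continuing position by position gives *rananeg; check it forward:
Esgor: *rananeg
  rananeg → rananek   [final devoicing]
  rananek → lananek   [unconditioned shift]
  lananek (rule 3 does not apply)
  lananek (rule 4 does not apply)
  giving Esgor lananek.
Vevasic: start from *rananeg.
  rule 1: no change — rananeg
  rule 2: no change — rananeg
  rule 3 (vowel merger): rananeg → reneneg
  rule 4 (pre-nasal raising): reneneg → rinineg
  ⇒ Vevasic rinineg
No other proto-form is consistent with every reflex, so the reconstruction is *rananeg.

*rananeg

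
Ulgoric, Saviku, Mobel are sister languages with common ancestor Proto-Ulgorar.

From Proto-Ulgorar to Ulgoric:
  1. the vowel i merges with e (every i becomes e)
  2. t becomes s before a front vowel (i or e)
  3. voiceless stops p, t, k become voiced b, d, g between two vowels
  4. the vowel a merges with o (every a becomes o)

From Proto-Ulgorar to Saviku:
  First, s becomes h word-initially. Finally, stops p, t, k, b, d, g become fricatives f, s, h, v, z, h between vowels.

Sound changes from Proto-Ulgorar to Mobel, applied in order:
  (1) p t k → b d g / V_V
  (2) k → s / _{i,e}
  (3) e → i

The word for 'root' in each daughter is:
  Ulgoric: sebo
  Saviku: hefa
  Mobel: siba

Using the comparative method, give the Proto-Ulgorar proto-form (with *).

Position 3: Ulgoric has b, Saviku has f, Mobel has b. Taking the neighbouring segments as reconstructed: Ulgoric b could go back to *p or *b; Saviku f could go back to *p or *f; Mobel b could go back to *p or *b — the one source consistent with every daughter is *p.
Position 4: Ulgoric has o, Saviku has a, Mobel has a. Saviku preserves a here (none of its changes turn any other segment into a), so the proto-segment is *a.
Position 2: Ulgoric has e, Saviku has e, Mobel has i. Saviku preserves e here (none of its changes turn any other segment into e), so the proto-segment is *e.
Continuing position by position gives *sepa; check it forward:
Ulgoric: start from *sepa.
  rule 1: no change — sepa
  rule 2: no change — sepa
  rule 3 (intervocalic voicing): sepa → seba
  rule 4 (vowel merger): seba → sebo
  ⇒ Ulgoric sebo
Saviku: start from *sepa.
  rule 1 (debuccalisation): sepa → hepa
  rule 2 (intervocalic lenition): hepa → hefa
  ⇒ Saviku hefa
Mobel: start from *sepa.
  rule 1 (intervocalic voicing): sepa → seba
  rule 2: no change — seba
  rule 3 (vowel merger): seba → siba
  ⇒ Mobel siba
*sepa is the unique common source.

*sepa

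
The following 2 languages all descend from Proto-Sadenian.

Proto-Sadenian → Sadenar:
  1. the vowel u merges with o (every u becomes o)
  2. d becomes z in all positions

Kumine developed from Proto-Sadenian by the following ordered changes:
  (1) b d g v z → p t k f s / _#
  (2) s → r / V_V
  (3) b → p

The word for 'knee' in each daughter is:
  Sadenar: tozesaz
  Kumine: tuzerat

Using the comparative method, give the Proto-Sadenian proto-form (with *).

Position 2: Sadenar has o, Kumine has u. Kumine preserves u here (none of its changes turn any other segment into u), so the proto-segment is *u.
Position 5: Sadenar has s, Kumine has r. Sadenar preserves s here (none of its changes turn any other segment into s), so the proto-segment is *s.
Verify the candidate proto-form against each daughter:
Sadenar: *tuzesad > tozesad > tozesaz  (by vowel merger, unconditioned shift)
Kumine: *tuzesad > tuzesat > tuzerat  (by final devoicing, rhotacism)
*tuzesad is the unique common source.

*tuzesad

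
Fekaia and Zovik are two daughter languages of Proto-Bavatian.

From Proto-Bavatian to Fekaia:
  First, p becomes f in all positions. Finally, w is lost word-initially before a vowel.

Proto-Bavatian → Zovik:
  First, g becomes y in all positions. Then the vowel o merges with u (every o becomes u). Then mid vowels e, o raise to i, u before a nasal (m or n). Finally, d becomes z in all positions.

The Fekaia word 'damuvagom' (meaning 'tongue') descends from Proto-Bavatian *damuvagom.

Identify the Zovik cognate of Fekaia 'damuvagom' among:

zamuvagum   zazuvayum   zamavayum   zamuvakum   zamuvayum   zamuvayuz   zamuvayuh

zamuvayum

Zovik: *damuvagom > damuvayom > damuvayum > zamuvayum  (by unconditioned shift, vowel merger, unconditioned shift)
Only 'zamuvayum' matches the regular Zovik development of *damuvagom.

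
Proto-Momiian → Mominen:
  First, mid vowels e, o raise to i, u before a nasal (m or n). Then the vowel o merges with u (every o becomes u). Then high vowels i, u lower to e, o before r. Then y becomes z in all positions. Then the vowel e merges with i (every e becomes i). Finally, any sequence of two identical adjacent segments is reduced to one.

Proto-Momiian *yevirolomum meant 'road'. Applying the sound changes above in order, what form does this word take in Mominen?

Mominen: start from *yevirolomum.
  rule 1 (pre-nasal raising): yevirolomum → yevirolumum
  rule 2 (vowel merger): yevirolumum → yevirulumum
  rule 3 (pre-rhotic lowering): yevirulumum → yeverulumum
  rule 4 (unconditioned shift): yeverulumum → zeverulumum
  rule 5 (vowel merger): zeverulumum → zivirulumum
  rule 6: no change — zivirulumum
  ⇒ Mominen zivirulumum

zivirulumum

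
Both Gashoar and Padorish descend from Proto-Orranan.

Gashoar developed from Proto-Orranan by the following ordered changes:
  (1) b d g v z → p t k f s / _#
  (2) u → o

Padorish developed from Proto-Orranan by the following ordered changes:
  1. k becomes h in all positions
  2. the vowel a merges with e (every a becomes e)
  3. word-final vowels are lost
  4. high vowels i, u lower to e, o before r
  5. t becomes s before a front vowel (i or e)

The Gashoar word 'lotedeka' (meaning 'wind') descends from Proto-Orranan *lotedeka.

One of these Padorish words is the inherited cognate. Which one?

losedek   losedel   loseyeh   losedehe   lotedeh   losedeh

Padorish: start from *lotedeka.
  rule 1 (unconditioned shift): lotedeka → lotedeha
  rule 2 (vowel merger): lotedeha → lotedehe
  rule 3 (apocope): lotedehe → lotedeh
  rule 4: no change — lotedeh
  rule 5 (palatalisation): lotedeh → losedeh
  ⇒ Padorish losedeh
Only 'losedeh' matches the regular Padorish development of *lotedeka.

losedeh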